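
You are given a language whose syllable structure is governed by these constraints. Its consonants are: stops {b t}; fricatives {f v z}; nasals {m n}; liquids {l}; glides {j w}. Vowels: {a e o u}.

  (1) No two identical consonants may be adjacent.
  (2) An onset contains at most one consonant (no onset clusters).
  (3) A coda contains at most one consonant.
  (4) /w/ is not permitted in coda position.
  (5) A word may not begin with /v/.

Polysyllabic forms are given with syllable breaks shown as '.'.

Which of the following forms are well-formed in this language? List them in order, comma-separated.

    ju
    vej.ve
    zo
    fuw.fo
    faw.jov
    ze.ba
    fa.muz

ju — σ1 onset /j/, coda /∅/ ok → well-formed
vej.ve — violates constraint 5: word begins with /v/ → ill-formed
zo — σ1 onset /z/, coda /∅/ ok → well-formed
fuw.fo — violates constraint 4: syllable 1 coda contains /w/ → ill-formed
faw.jov — violates constraint 4: syllable 1 coda contains /w/ → ill-formed
ze.ba — σ1 onset /z/, coda /∅/ ok; σ2 onset /b/, coda /∅/ ok → well-formed
fa.muz — σ1 onset /f/, coda /∅/ ok; σ2 onset /m/, coda /z/ ok → well-formed

ju, zo, ze.ba, fa.muz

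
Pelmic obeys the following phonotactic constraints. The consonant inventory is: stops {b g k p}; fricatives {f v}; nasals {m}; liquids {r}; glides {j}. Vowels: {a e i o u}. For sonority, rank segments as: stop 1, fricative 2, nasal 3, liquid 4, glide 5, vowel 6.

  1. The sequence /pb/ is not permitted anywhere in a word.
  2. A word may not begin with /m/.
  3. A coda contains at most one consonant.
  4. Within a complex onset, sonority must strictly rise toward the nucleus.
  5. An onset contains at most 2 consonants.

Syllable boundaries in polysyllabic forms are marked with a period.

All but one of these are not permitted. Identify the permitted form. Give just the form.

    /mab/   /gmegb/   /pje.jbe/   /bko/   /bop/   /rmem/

/bop/

/mab/ — violates constraint 2: word begins with /m/ → not permitted
/gmegb/ — violates constraint 3: syllable 1 coda /gb/ has 2 consonants (> 1) → not permitted
/pje.jbe/ — violates constraint 4: syllable 2 onset /jb/: /j/ (glide, 5) → /b/ (stop, 1) does not rise → not permitted
/bko/ — violates constraint 4: syllable 1 onset /bk/: /b/ (stop, 1) → /k/ (stop, 1) does not rise → not permitted
/bop/ — σ1 onset /b/, coda /p/ ok → permitted
/rmem/ — violates constraint 4: syllable 1 onset /rm/: /r/ (liquid, 4) → /m/ (nasal, 3) does not rise → not permitted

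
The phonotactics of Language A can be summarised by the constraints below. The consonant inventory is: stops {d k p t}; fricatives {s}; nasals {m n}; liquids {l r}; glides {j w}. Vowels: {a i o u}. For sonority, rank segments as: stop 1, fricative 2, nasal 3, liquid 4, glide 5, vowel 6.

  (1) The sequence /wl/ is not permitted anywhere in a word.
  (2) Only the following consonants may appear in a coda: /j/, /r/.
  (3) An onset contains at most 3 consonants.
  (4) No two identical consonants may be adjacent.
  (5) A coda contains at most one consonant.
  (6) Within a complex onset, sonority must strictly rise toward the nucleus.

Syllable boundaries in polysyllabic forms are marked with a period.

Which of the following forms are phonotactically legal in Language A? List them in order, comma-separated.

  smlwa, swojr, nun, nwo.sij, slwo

nwo.sij, slwo

smlwa — violates constraint 3: syllable 1 onset /smlw/ has 4 consonants (> 3) → phonotactically illegal
swojr — violates constraint 5: syllable 1 coda /jr/ has 2 consonants (> 1) → phonotactically illegal
nun — violates constraint 2: syllable 1 coda contains /n/, which is not a licensed coda consonant → phonotactically illegal
nwo.sij — σ1 onset /nw/ (3→5 rises), coda /∅/ ok; σ2 onset /s/, coda /j/ ok → phonotactically legal
slwo — σ1 onset /slw/ (2→4→5 rises), coda /∅/ ok → phonotactically legal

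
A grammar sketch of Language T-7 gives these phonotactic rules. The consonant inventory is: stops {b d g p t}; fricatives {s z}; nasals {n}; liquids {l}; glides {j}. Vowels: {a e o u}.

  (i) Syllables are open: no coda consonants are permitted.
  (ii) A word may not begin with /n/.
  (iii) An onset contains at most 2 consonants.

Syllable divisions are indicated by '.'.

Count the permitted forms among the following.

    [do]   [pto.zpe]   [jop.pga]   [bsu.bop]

2

[do] — σ1 onset /d/, coda /∅/ ok → permitted
[pto.zpe] — σ1 onset /pt/ (2C), coda /∅/ ok; σ2 onset /zp/ (2C), coda /∅/ ok → permitted
[jop.pga] — violates constraint (i): syllable 1 coda /p/ has 1 consonant (> 0) → not permitted
[bsu.bop] — violates constraint (i): syllable 2 coda /p/ has 1 consonant (> 0) → not permitted
Permitted: [do], [pto.zpe] → 2.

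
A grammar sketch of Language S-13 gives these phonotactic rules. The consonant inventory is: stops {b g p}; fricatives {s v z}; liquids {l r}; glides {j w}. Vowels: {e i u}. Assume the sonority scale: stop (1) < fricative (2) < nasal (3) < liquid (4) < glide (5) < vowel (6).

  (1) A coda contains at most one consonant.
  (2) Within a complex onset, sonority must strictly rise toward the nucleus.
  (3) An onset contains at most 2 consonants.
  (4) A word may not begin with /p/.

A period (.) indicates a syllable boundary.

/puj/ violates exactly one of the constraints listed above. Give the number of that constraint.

/puj/: word begins with /p/.
This is a violation of constraint 4: "A word may not begin with /p/."
The remaining constraints (1, 2, 3) are satisfied.

4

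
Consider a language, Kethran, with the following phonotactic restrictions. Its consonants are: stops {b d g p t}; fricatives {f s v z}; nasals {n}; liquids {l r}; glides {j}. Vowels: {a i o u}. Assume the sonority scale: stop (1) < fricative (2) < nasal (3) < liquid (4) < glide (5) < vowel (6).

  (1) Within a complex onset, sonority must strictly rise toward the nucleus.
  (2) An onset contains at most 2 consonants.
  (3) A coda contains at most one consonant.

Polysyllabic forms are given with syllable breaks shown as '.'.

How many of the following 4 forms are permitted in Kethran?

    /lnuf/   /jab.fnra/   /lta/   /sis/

/lnuf/ — violates constraint 1: syllable 1 onset /ln/: /l/ (liquid, 4) → /n/ (nasal, 3) does not rise → not permitted
/jab.fnra/ — violates constraint 2: syllable 2 onset /fnr/ has 3 consonants (> 2) → not permitted
/lta/ — violates constraint 1: syllable 1 onset /lt/: /l/ (liquid, 4) → /t/ (stop, 1) does not rise → not permitted
/sis/ — σ1 onset /s/, coda /s/ ok → permitted
Permitted: /sis/ → 1.

1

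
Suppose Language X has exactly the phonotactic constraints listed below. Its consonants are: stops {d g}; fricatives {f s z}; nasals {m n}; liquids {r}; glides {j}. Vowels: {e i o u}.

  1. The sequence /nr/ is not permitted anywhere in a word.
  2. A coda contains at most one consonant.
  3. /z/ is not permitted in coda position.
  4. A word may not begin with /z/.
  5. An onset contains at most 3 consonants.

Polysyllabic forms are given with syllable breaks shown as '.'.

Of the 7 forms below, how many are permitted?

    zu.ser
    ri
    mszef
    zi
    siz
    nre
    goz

zu.ser — violates constraint 4: word begins with /z/ → not permitted
ri — σ1 onset /r/, coda /∅/ ok → permitted
mszef — σ1 onset /msz/ (3C), coda /f/ ok → permitted
zi — violates constraint 4: word begins with /z/ → not permitted
siz — violates constraint 3: syllable 1 coda contains /z/ → not permitted
nre — violates constraint 1: contains banned sequence /nr/ → not permitted
goz — violates constraint 3: syllable 1 coda contains /z/ → not permitted
Permitted: ri, mszef → 2.

2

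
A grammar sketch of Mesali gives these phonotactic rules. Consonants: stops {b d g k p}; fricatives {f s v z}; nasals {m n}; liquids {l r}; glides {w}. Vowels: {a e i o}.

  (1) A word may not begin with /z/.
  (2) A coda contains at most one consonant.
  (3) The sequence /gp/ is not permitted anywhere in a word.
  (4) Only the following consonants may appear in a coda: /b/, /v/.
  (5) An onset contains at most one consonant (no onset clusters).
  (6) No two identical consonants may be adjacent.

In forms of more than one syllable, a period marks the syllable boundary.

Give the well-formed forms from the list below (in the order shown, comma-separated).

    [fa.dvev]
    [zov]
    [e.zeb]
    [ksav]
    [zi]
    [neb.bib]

[e.zeb]

[fa.dvev] — violates constraint 5: syllable 2 onset /dv/ has 2 consonants (> 1) → ill-formed
[zov] — violates constraint 1: word begins with /z/ → ill-formed
[e.zeb] — σ1 onset /∅/, coda /∅/ ok; σ2 onset /z/, coda /b/ ok → well-formed
[ksav] — violates constraint 5: syllable 1 onset /ks/ has 2 consonants (> 1) → ill-formed
[zi] — violates constraint 1: word begins with /z/ → ill-formed
[neb.bib] — violates constraint 6: adjacent identical consonants /bb/ → ill-formed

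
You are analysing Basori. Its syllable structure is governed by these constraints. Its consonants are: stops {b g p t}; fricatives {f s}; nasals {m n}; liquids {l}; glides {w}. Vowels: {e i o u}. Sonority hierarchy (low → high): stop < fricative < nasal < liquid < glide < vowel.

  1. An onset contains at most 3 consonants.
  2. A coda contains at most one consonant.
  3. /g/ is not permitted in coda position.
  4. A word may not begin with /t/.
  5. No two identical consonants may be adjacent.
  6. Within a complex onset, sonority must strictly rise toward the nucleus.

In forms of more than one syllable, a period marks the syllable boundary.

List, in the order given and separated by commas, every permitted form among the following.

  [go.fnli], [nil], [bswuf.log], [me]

[go.fnli], [nil], [me]

[go.fnli] — σ1 onset /g/, coda /∅/ ok; σ2 onset /fnl/ (2→3→4 rises), coda /∅/ ok → permitted
[nil] — σ1 onset /n/, coda /l/ ok → permitted
[bswuf.log] — violates constraint 3: syllable 2 coda contains /g/ → not permitted
[me] — σ1 onset /m/, coda /∅/ ok → permitted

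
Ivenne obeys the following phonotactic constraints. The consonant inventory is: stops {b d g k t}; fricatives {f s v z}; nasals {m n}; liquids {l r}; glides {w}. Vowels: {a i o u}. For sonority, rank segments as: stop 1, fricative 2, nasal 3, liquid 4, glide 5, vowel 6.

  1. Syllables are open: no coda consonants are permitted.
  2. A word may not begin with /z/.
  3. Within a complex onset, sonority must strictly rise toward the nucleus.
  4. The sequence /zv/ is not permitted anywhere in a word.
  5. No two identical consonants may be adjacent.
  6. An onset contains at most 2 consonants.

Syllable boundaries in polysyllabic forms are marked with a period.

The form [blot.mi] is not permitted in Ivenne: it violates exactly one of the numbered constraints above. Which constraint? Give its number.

[blot.mi]: syllable 1 coda /t/ has 1 consonant (> 0).
This is a violation of constraint 1: "Syllables are open: no coda consonants are permitted."
The remaining constraints (2, 3, 4, 5, 6) are satisfied.

1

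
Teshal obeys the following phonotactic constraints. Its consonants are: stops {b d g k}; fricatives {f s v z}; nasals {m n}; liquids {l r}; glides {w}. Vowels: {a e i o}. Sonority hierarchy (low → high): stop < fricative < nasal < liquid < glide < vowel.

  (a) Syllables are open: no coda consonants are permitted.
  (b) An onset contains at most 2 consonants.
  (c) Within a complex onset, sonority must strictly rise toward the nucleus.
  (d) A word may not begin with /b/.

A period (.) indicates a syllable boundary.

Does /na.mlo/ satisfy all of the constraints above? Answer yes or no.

yes

/na.mlo/ — σ1 onset /n/, coda /∅/ ok; σ2 onset /ml/ (3→4 rises), coda /∅/ ok → permitted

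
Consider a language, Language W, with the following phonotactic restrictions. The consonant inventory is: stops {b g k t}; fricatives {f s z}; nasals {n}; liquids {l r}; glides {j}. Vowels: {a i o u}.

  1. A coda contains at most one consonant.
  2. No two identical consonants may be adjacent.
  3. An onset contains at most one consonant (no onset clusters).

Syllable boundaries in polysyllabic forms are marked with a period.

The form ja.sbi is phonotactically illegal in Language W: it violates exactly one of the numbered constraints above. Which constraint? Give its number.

3

ja.sbi: syllable 2 onset /sb/ has 2 consonants (> 1).
This is a violation of constraint 3: "An onset contains at most one consonant (no onset clusters)."
The remaining constraints (1, 2) are satisfied.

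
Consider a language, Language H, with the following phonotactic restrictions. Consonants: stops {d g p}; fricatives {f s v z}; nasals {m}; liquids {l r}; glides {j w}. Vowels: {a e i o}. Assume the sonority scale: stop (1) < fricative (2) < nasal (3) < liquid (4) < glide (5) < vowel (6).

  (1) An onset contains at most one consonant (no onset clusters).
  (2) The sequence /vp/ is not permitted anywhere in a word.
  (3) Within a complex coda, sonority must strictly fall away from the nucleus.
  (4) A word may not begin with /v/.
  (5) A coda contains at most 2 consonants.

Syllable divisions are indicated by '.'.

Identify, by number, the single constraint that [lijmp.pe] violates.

5

[lijmp.pe]: syllable 1 coda /jmp/ has 3 consonants (> 2).
This is a violation of constraint 5: "A coda contains at most 2 consonants."
The remaining constraints (1, 2, 3, 4) are satisfied.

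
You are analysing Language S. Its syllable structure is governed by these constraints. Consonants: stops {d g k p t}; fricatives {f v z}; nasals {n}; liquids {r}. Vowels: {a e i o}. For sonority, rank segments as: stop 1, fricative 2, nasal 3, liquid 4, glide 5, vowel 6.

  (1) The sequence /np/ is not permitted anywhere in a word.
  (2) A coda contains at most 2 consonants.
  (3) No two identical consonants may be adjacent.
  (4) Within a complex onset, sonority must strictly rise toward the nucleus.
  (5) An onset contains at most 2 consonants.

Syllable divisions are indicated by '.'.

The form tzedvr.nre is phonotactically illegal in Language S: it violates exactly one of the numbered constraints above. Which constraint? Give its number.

tzedvr.nre: syllable 1 coda /dvr/ has 3 consonants (> 2).
This is a violation of constraint 2: "A coda contains at most 2 consonants."
The remaining constraints (1, 3, 4, 5) are satisfied.

2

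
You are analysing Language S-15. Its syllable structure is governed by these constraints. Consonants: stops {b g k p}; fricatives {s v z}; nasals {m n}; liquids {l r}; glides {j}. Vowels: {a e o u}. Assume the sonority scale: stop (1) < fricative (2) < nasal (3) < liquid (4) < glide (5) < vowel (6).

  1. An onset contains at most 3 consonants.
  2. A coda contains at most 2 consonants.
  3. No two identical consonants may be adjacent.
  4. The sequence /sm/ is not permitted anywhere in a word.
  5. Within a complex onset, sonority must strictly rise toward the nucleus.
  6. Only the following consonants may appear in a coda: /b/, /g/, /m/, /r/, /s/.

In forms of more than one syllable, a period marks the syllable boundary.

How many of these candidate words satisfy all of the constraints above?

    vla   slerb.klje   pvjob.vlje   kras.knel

vla — σ1 onset /vl/ (2→4 rises), coda /∅/ ok → licit
slerb.klje — σ1 onset /sl/ (2→4 rises), coda /rb/ (2C) ok; σ2 onset /klj/ (1→4→5 rises), coda /∅/ ok → licit
pvjob.vlje — σ1 onset /pvj/ (1→2→5 rises), coda /b/ ok; σ2 onset /vlj/ (2→4→5 rises), coda /∅/ ok → licit
kras.knel — violates constraint 6: syllable 2 coda contains /l/, which is not a licensed coda consonant → illicit
Licit: vla, slerb.klje, pvjob.vlje → 3.

3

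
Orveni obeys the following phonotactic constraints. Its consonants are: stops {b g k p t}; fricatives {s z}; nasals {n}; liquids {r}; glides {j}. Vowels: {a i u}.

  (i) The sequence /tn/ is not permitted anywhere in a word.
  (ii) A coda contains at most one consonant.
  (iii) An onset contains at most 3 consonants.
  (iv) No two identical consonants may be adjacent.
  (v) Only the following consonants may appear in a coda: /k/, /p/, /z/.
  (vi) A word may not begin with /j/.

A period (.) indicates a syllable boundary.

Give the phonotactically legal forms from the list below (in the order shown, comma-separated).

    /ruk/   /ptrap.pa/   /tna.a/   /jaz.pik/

/ruk/

/ruk/ — σ1 onset /r/, coda /k/ ok → phonotactically legal
/ptrap.pa/ — violates constraint (iv): adjacent identical consonants /pp/ → phonotactically illegal
/tna.a/ — violates constraint (i): contains banned sequence /tn/ → phonotactically illegal
/jaz.pik/ — violates constraint (vi): word begins with /j/ → phonotactically illegal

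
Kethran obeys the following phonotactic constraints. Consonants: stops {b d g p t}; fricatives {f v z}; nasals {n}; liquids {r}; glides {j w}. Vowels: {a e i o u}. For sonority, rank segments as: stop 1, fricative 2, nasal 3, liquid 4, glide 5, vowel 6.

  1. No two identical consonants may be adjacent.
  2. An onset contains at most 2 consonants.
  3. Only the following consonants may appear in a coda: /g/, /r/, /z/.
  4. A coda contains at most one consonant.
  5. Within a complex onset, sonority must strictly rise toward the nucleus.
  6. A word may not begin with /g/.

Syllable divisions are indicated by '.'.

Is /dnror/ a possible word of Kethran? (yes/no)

no

/dnror/ — violates constraint 2: syllable 1 onset /dnr/ has 3 consonants (> 2) → ill-formed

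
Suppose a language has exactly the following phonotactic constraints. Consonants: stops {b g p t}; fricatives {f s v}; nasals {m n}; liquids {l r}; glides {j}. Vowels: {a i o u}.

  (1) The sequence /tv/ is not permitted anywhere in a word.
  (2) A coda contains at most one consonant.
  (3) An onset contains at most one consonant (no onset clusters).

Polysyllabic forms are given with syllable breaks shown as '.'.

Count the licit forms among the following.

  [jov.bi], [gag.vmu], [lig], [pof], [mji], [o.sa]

[jov.bi] — σ1 onset /j/, coda /v/ ok; σ2 onset /b/, coda /∅/ ok → licit
[gag.vmu] — violates constraint 3: syllable 2 onset /vm/ has 2 consonants (> 1) → illicit
[lig] — σ1 onset /l/, coda /g/ ok → licit
[pof] — σ1 onset /p/, coda /f/ ok → licit
[mji] — violates constraint 3: syllable 1 onset /mj/ has 2 consonants (> 1) → illicit
[o.sa] — σ1 onset /∅/, coda /∅/ ok; σ2 onset /s/, coda /∅/ ok → licit
Licit: [jov.bi], [lig], [pof], [o.sa] → 4.

4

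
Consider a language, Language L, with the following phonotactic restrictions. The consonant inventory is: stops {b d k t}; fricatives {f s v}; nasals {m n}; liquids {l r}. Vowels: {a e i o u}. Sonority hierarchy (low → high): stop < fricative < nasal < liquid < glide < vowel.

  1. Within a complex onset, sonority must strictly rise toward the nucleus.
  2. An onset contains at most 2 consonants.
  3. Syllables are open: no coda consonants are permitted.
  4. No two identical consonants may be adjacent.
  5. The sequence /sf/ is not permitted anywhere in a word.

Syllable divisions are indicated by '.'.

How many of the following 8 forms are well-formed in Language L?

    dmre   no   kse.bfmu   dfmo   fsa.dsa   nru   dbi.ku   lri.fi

2

dmre — violates constraint 2: syllable 1 onset /dmr/ has 3 consonants (> 2) → ill-formed
no — σ1 onset /n/, coda /∅/ ok → well-formed
kse.bfmu — violates constraint 2: syllable 2 onset /bfm/ has 3 consonants (> 2) → ill-formed
dfmo — violates constraint 2: syllable 1 onset /dfm/ has 3 consonants (> 2) → ill-formed
fsa.dsa — violates constraint 1: syllable 1 onset /fs/: /f/ (fricative, 2) → /s/ (fricative, 2) does not rise → ill-formed
nru — σ1 onset /nr/ (3→4 rises), coda /∅/ ok → well-formed
dbi.ku — violates constraint 1: syllable 1 onset /db/: /d/ (stop, 1) → /b/ (stop, 1) does not rise → ill-formed
lri.fi — violates constraint 1: syllable 1 onset /lr/: /l/ (liquid, 4) → /r/ (liquid, 4) does not rise → ill-formed
Well-formed: no, nru → 2.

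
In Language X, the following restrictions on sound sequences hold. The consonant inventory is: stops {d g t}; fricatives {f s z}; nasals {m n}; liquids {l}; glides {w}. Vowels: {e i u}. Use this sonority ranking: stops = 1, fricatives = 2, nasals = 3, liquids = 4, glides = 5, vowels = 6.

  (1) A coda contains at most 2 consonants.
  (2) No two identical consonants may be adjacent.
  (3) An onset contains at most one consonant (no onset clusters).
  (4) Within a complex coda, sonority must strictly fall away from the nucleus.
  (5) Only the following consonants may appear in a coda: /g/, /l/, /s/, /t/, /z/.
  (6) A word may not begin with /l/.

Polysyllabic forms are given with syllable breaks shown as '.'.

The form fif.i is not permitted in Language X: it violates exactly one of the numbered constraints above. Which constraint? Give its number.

5

fif.i: syllable 1 coda contains /f/, which is not a licensed coda consonant.
This is a violation of constraint 5: "Only the following consonants may appear in a coda: /g/, /l/, /s/, /t/, /z/."
The remaining constraints (1, 2, 3, 4, 6) are satisfied.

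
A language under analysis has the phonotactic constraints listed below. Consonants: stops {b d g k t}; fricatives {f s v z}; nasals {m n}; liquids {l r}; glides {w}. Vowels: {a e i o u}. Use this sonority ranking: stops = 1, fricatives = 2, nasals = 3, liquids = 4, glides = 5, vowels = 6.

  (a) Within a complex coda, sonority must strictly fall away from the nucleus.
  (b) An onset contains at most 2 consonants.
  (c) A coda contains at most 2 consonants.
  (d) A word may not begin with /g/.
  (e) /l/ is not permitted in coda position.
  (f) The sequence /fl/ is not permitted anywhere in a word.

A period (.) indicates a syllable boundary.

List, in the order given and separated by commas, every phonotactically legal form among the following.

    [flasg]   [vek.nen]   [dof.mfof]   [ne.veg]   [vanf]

[vek.nen], [dof.mfof], [ne.veg], [vanf]

[flasg] — violates constraint (f): contains banned sequence /fl/ → phonotactically illegal
[vek.nen] — σ1 onset /v/, coda /k/ ok; σ2 onset /n/, coda /n/ ok → phonotactically legal
[dof.mfof] — σ1 onset /d/, coda /f/ ok; σ2 onset /mf/ (2C), coda /f/ ok → phonotactically legal
[ne.veg] — σ1 onset /n/, coda /∅/ ok; σ2 onset /v/, coda /g/ ok → phonotactically legal
[vanf] — σ1 onset /v/, coda /nf/ (3→2 falls) ok → phonotactically legal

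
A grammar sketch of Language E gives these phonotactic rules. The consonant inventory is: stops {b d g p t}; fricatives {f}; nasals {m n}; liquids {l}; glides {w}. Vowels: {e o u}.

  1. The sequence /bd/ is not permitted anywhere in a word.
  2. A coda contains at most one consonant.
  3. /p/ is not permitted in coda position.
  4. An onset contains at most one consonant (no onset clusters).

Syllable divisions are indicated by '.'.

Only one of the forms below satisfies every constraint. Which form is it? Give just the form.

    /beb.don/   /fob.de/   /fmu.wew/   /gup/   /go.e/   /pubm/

/go.e/

/beb.don/ — violates constraint 1: contains banned sequence /bd/ → not permitted
/fob.de/ — violates constraint 1: contains banned sequence /bd/ → not permitted
/fmu.wew/ — violates constraint 4: syllable 1 onset /fm/ has 2 consonants (> 1) → not permitted
/gup/ — violates constraint 3: syllable 1 coda contains /p/ → not permitted
/go.e/ — σ1 onset /g/, coda /∅/ ok; σ2 onset /∅/, coda /∅/ ok → permitted
/pubm/ — violates constraint 2: syllable 1 coda /bm/ has 2 consonants (> 1) → not permitted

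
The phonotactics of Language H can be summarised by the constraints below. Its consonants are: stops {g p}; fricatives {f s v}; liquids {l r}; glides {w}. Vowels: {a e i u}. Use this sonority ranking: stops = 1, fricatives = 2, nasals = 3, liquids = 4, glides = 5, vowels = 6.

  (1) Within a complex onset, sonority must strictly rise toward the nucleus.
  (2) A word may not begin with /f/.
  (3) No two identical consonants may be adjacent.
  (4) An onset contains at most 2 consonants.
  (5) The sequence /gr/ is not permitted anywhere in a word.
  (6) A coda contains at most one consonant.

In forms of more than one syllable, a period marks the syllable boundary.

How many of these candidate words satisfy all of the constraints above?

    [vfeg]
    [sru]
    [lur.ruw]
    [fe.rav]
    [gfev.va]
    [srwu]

[vfeg] — violates constraint 1: syllable 1 onset /vf/: /v/ (fricative, 2) → /f/ (fricative, 2) does not rise → ill-formed
[sru] — σ1 onset /sr/ (2→4 rises), coda /∅/ ok → well-formed
[lur.ruw] — violates constraint 3: adjacent identical consonants /rr/ → ill-formed
[fe.rav] — violates constraint 2: word begins with /f/ → ill-formed
[gfev.va] — violates constraint 3: adjacent identical consonants /vv/ → ill-formed
[srwu] — violates constraint 4: syllable 1 onset /srw/ has 3 consonants (> 2) → ill-formed
Well-formed: [sru] → 1.

1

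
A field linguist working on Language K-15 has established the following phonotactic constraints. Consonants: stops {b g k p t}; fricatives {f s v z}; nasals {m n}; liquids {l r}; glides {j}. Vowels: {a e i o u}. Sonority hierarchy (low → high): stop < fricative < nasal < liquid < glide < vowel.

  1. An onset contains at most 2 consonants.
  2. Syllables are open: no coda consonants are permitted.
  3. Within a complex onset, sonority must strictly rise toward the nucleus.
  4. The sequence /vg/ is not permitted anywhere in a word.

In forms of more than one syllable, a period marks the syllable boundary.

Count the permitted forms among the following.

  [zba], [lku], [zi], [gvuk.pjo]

[zba] — violates constraint 3: syllable 1 onset /zb/: /z/ (fricative, 2) → /b/ (stop, 1) does not rise → not permitted
[lku] — violates constraint 3: syllable 1 onset /lk/: /l/ (liquid, 4) → /k/ (stop, 1) does not rise → not permitted
[zi] — σ1 onset /z/, coda /∅/ ok → permitted
[gvuk.pjo] — violates constraint 2: syllable 1 coda /k/ has 1 consonant (> 0) → not permitted
Permitted: [zi] → 1.

1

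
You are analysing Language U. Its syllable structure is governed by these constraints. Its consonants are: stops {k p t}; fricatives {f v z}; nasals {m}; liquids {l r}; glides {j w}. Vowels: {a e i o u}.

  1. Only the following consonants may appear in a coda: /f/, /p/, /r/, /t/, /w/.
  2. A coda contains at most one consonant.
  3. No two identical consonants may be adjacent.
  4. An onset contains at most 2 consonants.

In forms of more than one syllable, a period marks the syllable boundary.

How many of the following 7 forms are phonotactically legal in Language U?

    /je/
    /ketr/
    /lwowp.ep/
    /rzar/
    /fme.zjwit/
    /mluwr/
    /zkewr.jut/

2

/je/ — σ1 onset /j/, coda /∅/ ok → phonotactically legal
/ketr/ — violates constraint 2: syllable 1 coda /tr/ has 2 consonants (> 1) → phonotactically illegal
/lwowp.ep/ — violates constraint 2: syllable 1 coda /wp/ has 2 consonants (> 1) → phonotactically illegal
/rzar/ — σ1 onset /rz/ (2C), coda /r/ ok → phonotactically legal
/fme.zjwit/ — violates constraint 4: syllable 2 onset /zjw/ has 3 consonants (> 2) → phonotactically illegal
/mluwr/ — violates constraint 2: syllable 1 coda /wr/ has 2 consonants (> 1) → phonotactically illegal
/zkewr.jut/ — violates constraint 2: syllable 1 coda /wr/ has 2 consonants (> 1) → phonotactically illegal
Phonotactically legal: /je/, /rzar/ → 2.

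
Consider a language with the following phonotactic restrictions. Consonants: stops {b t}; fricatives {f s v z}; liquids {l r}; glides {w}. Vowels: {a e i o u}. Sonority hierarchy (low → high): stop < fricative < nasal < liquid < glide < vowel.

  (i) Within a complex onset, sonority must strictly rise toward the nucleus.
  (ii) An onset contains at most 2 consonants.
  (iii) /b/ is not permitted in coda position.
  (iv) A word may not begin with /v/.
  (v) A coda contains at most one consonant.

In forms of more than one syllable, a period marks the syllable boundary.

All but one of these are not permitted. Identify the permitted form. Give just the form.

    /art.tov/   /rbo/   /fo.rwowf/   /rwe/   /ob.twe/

/art.tov/ — violates constraint (v): syllable 1 coda /rt/ has 2 consonants (> 1) → not permitted
/rbo/ — violates constraint (i): syllable 1 onset /rb/: /r/ (liquid, 4) → /b/ (stop, 1) does not rise → not permitted
/fo.rwowf/ — violates constraint (v): syllable 2 coda /wf/ has 2 consonants (> 1) → not permitted
/rwe/ — σ1 onset /rw/ (4→5 rises), coda /∅/ ok → permitted
/ob.twe/ — violates constraint (iii): syllable 1 coda contains /b/ → not permitted

/rwe/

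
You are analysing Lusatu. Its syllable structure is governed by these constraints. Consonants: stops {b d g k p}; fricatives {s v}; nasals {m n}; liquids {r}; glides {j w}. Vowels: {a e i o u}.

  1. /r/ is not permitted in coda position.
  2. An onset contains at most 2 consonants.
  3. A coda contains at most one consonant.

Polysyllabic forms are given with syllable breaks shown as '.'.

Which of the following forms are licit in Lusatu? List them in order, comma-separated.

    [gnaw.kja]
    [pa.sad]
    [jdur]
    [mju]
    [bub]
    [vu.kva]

[gnaw.kja] — σ1 onset /gn/ (2C), coda /w/ ok; σ2 onset /kj/ (2C), coda /∅/ ok → licit
[pa.sad] — σ1 onset /p/, coda /∅/ ok; σ2 onset /s/, coda /d/ ok → licit
[jdur] — violates constraint 1: syllable 1 coda contains /r/ → illicit
[mju] — σ1 onset /mj/ (2C), coda /∅/ ok → licit
[bub] — σ1 onset /b/, coda /b/ ok → licit
[vu.kva] — σ1 onset /v/, coda /∅/ ok; σ2 onset /kv/ (2C), coda /∅/ ok → licit

[gnaw.kja], [pa.sad], [mju], [bub], [vu.kva]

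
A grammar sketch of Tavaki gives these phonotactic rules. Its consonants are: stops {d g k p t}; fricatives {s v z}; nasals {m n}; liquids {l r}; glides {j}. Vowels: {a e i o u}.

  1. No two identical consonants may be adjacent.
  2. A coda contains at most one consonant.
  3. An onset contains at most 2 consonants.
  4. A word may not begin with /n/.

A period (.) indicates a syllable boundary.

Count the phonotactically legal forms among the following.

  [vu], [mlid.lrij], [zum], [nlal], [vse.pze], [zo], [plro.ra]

5

[vu] — σ1 onset /v/, coda /∅/ ok → phonotactically legal
[mlid.lrij] — σ1 onset /ml/ (2C), coda /d/ ok; σ2 onset /lr/ (2C), coda /j/ ok → phonotactically legal
[zum] — σ1 onset /z/, coda /m/ ok → phonotactically legal
[nlal] — violates constraint 4: word begins with /n/ → phonotactically illegal
[vse.pze] — σ1 onset /vs/ (2C), coda /∅/ ok; σ2 onset /pz/ (2C), coda /∅/ ok → phonotactically legal
[zo] — σ1 onset /z/, coda /∅/ ok → phonotactically legal
[plro.ra] — violates constraint 3: syllable 1 onset /plr/ has 3 consonants (> 2) → phonotactically illegal
Phonotactically legal: [vu], [mlid.lrij], [zum], [vse.pze], [zo] → 5.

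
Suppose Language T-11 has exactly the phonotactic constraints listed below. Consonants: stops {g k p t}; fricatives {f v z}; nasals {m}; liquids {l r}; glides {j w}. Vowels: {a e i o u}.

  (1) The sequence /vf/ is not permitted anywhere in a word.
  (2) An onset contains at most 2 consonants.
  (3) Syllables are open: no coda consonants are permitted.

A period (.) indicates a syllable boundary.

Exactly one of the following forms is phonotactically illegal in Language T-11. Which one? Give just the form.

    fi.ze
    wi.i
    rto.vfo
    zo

rto.vfo

fi.ze — σ1 onset /f/, coda /∅/ ok; σ2 onset /z/, coda /∅/ ok → phonotactically legal
wi.i — σ1 onset /w/, coda /∅/ ok; σ2 onset /∅/, coda /∅/ ok → phonotactically legal
rto.vfo — violates constraint 1: contains banned sequence /vf/ → phonotactically illegal
zo — σ1 onset /z/, coda /∅/ ok → phonotactically legal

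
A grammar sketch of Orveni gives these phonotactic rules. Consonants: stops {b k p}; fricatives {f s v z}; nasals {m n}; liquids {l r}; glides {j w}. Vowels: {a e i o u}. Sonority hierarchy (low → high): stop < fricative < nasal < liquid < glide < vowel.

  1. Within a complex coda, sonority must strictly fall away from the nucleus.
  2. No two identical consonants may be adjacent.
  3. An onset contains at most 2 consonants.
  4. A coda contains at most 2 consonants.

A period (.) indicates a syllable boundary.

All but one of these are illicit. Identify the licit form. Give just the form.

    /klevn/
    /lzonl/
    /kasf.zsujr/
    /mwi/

/klevn/ — violates constraint 1: syllable 1 coda /vn/: /v/ (fricative, 2) → /n/ (nasal, 3) does not fall → illicit
/lzonl/ — violates constraint 1: syllable 1 coda /nl/: /n/ (nasal, 3) → /l/ (liquid, 4) does not fall → illicit
/kasf.zsujr/ — violates constraint 1: syllable 1 coda /sf/: /s/ (fricative, 2) → /f/ (fricative, 2) does not fall → illicit
/mwi/ — σ1 onset /mw/ (2C), coda /∅/ ok → licit

/mwi/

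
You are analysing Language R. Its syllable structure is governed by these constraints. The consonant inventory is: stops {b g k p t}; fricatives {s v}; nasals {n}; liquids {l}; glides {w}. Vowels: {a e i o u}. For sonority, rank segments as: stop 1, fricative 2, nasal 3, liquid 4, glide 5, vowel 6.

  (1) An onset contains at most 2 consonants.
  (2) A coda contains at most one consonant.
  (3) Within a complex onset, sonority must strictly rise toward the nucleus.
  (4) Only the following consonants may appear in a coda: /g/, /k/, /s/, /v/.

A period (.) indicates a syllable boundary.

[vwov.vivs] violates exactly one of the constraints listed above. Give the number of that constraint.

2

[vwov.vivs]: syllable 2 coda /vs/ has 2 consonants (> 1).
This is a violation of constraint 2: "A coda contains at most one consonant."
The remaining constraints (1, 3, 4) are satisfied.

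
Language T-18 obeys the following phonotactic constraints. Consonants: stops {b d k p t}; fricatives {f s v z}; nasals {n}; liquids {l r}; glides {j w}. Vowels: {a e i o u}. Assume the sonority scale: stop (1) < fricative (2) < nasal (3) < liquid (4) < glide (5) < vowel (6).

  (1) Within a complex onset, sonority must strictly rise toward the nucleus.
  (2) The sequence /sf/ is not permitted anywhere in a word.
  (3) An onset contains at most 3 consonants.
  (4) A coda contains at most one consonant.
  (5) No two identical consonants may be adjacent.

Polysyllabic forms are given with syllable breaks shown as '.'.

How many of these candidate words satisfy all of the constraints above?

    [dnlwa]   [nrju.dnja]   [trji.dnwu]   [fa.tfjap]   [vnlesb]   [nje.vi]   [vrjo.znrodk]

[dnlwa] — violates constraint 3: syllable 1 onset /dnlw/ has 4 consonants (> 3) → ill-formed
[nrju.dnja] — σ1 onset /nrj/ (3→4→5 rises), coda /∅/ ok; σ2 onset /dnj/ (1→3→5 rises), coda /∅/ ok → well-formed
[trji.dnwu] — σ1 onset /trj/ (1→4→5 rises), coda /∅/ ok; σ2 onset /dnw/ (1→3→5 rises), coda /∅/ ok → well-formed
[fa.tfjap] — σ1 onset /f/, coda /∅/ ok; σ2 onset /tfj/ (1→2→5 rises), coda /p/ ok → well-formed
[vnlesb] — violates constraint 4: syllable 1 coda /sb/ has 2 consonants (> 1) → ill-formed
[nje.vi] — σ1 onset /nj/ (3→5 rises), coda /∅/ ok; σ2 onset /v/, coda /∅/ ok → well-formed
[vrjo.znrodk] — violates constraint 4: syllable 2 coda /dk/ has 2 consonants (> 1) → ill-formed
Well-formed: [nrju.dnja], [trji.dnwu], [fa.tfjap], [nje.vi] → 4.

4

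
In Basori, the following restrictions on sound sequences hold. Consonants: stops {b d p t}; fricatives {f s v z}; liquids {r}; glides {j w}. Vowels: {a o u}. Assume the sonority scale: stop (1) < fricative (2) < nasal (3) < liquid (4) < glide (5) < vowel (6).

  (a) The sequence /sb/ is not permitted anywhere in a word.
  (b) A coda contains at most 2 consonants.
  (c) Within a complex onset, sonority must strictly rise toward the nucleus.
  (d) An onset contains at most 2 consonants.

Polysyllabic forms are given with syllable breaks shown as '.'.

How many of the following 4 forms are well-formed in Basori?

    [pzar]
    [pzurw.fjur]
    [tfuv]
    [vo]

[pzar] — σ1 onset /pz/ (1→2 rises), coda /r/ ok → well-formed
[pzurw.fjur] — σ1 onset /pz/ (1→2 rises), coda /rw/ (2C) ok; σ2 onset /fj/ (2→5 rises), coda /r/ ok → well-formed
[tfuv] — σ1 onset /tf/ (1→2 rises), coda /v/ ok → well-formed
[vo] — σ1 onset /v/, coda /∅/ ok → well-formed
Well-formed: [pzar], [pzurw.fjur], [tfuv], [vo] → 4.

4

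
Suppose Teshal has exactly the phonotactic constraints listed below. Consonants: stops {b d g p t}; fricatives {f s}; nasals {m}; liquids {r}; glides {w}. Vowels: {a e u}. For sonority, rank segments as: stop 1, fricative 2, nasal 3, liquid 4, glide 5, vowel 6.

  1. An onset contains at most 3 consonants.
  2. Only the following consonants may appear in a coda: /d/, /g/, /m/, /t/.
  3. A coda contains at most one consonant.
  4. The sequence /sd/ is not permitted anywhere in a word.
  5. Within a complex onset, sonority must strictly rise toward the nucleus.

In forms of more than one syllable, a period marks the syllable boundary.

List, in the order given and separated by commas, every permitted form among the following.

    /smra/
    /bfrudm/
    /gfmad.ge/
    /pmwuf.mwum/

/smra/ — σ1 onset /smr/ (2→3→4 rises), coda /∅/ ok → permitted
/bfrudm/ — violates constraint 3: syllable 1 coda /dm/ has 2 consonants (> 1) → not permitted
/gfmad.ge/ — σ1 onset /gfm/ (1→2→3 rises), coda /d/ ok; σ2 onset /g/, coda /∅/ ok → permitted
/pmwuf.mwum/ — violates constraint 2: syllable 1 coda contains /f/, which is not a licensed coda consonant → not permitted

/smra/, /gfmad.ge/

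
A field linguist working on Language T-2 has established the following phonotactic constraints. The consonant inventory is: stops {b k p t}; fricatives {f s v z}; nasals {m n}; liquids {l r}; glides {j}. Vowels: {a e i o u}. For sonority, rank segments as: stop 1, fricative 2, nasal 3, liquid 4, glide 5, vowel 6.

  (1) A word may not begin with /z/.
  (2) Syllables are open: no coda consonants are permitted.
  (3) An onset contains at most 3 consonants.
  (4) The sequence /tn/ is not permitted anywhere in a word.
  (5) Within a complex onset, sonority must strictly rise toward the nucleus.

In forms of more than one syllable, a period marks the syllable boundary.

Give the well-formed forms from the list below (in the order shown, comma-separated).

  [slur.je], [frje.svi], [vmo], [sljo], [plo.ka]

[slur.je] — violates constraint 2: syllable 1 coda /r/ has 1 consonant (> 0) → ill-formed
[frje.svi] — violates constraint 5: syllable 2 onset /sv/: /s/ (fricative, 2) → /v/ (fricative, 2) does not rise → ill-formed
[vmo] — σ1 onset /vm/ (2→3 rises), coda /∅/ ok → well-formed
[sljo] — σ1 onset /slj/ (2→4→5 rises), coda /∅/ ok → well-formed
[plo.ka] — σ1 onset /pl/ (1→4 rises), coda /∅/ ok; σ2 onset /k/, coda /∅/ ok → well-formed

[vmo], [sljo], [plo.ka]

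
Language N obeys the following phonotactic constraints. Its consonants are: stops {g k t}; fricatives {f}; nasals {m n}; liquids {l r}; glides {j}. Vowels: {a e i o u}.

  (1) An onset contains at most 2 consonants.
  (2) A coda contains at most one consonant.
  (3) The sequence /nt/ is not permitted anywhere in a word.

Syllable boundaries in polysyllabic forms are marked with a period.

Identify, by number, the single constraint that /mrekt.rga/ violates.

2

/mrekt.rga/: syllable 1 coda /kt/ has 2 consonants (> 1).
This is a violation of constraint 2: "A coda contains at most one consonant."
The remaining constraints (1, 3) are satisfied.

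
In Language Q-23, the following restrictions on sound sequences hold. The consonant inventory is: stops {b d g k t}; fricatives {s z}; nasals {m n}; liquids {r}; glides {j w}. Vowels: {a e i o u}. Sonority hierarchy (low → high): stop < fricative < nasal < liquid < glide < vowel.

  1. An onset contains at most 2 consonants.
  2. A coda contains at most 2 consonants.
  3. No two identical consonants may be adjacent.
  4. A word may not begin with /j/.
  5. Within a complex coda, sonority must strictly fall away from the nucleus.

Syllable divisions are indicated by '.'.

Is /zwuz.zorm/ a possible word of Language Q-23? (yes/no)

no

/zwuz.zorm/ — violates constraint 3: adjacent identical consonants /zz/ → not permitted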